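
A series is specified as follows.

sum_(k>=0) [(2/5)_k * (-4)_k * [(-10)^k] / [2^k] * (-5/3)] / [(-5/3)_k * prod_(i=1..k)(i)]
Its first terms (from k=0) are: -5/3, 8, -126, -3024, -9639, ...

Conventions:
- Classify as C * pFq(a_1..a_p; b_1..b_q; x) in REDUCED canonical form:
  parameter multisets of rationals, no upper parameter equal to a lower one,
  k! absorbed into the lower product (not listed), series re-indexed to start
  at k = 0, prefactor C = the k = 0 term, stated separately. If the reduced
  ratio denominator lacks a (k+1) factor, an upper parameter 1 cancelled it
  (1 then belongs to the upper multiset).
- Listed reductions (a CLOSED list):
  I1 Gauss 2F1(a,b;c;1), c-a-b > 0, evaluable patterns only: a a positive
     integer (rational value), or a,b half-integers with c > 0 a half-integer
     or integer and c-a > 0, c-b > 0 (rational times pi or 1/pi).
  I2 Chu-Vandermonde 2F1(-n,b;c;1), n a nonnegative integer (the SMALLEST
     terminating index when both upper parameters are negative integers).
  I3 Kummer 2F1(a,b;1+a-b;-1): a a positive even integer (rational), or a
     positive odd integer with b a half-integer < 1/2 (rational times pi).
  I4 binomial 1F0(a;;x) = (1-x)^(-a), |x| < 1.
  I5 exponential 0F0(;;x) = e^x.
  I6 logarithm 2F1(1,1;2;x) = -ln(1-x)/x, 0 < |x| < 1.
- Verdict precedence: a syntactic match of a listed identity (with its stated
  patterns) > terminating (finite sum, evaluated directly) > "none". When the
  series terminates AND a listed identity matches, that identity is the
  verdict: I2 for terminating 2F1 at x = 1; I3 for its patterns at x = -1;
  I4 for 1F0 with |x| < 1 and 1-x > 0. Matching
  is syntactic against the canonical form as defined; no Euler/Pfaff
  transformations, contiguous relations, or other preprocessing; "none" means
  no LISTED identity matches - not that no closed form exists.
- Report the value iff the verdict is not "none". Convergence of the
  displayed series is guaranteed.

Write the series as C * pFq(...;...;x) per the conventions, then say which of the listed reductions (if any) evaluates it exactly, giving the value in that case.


The series (x = -5) is 2F1: upper {-4, 2/5}, lower {-5/3}, prefactor -5/3. Verdict: terminating - no listed pattern fits, but -4 in the upper list cuts the series at k = 4; direct evaluation. Its exact value is -38348/3.

Structural cue: t_0 being -5/3, the two k-th powers (prefactor -5/3) combine into one argument.
Ratio: r(k) = (-5) * (k-4) (k+2/5) / [(k-5/3) (k+1)] - rational in k. x = (-5); t_0 = -5/3; negate the roots.


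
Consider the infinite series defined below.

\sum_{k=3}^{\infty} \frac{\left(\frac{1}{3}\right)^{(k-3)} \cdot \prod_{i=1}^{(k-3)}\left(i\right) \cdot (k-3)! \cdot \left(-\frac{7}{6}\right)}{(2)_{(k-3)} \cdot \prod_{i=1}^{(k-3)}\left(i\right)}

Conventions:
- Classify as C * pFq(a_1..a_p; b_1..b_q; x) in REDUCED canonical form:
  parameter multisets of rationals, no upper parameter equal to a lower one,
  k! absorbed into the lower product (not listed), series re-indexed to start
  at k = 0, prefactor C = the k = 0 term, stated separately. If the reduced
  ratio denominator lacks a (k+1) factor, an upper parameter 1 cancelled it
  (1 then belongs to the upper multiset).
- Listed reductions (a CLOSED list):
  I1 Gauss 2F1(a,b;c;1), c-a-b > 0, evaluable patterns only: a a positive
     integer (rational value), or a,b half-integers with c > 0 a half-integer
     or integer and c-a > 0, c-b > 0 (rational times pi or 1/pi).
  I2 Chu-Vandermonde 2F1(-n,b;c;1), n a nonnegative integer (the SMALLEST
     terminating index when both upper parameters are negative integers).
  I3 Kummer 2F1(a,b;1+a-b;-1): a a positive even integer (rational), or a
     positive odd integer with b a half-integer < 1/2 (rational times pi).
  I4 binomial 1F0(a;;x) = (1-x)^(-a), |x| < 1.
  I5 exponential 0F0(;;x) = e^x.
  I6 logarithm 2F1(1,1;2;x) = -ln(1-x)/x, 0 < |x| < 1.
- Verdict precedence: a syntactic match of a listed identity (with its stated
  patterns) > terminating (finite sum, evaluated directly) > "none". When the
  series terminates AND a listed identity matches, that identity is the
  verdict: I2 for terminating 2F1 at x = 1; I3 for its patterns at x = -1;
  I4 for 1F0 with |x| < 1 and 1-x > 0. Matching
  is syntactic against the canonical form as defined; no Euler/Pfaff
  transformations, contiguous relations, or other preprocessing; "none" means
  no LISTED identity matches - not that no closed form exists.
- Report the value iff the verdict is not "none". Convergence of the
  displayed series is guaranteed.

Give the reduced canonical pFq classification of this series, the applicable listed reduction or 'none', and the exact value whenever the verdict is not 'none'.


x = \frac{1}{3} here; the reduced form reads 2F1, upper {1, 1}, lower {2}, C = -\frac{7}{6}. Verdict at x = \frac{1}{3}: logarithm (I6) matches (the logarithm: parameters (1,1;2), x = \frac{1}{3}). Exact value: \frac{7}{2} \cdot \ln\left(\frac{2}{3}\right).

Structural cue: t_0 being -\frac{7}{6}, the product of the first k integers (C = -7/6) is k!.
Term ratio: r(k) = \frac{1}{3} * (k+1) (k+1) / [(k+2) (k+1)] - rational in k. x = \frac{1}{3}; t_0 = -\frac{7}{6}; negate the roots.


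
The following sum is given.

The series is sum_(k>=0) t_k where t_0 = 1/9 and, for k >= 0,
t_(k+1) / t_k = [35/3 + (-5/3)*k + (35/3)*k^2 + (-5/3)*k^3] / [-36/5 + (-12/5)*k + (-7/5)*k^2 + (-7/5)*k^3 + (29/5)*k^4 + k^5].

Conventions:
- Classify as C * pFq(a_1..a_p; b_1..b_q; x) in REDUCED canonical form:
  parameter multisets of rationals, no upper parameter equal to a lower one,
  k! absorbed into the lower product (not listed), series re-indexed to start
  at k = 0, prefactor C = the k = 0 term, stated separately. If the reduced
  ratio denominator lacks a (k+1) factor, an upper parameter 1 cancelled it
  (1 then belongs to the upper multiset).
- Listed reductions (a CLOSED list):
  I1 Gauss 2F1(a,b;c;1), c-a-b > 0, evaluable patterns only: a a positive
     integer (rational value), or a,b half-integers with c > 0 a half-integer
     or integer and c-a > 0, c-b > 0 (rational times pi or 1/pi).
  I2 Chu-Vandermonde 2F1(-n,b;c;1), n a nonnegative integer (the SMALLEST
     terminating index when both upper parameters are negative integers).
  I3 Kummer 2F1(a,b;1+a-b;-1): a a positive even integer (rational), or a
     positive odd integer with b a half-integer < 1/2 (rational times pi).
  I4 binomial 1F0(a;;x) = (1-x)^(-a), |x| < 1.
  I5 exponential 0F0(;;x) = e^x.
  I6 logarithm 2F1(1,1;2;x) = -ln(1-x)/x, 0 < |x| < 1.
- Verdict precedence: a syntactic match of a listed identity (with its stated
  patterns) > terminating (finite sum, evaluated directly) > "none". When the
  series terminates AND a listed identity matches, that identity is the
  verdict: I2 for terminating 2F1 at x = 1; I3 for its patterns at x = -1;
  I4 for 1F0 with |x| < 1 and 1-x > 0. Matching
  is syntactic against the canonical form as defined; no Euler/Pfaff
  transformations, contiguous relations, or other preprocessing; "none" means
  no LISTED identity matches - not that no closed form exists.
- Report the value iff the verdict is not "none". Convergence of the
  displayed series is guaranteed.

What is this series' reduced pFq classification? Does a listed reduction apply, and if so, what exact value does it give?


Reduced: x = -5/3, 1F2, upper = {-7}, lower = {-6/5, 6}, C = 1/9. Verdict: terminating - upper parameter -7 makes this a finite sum (last index 7), evaluated exactly. Value: 19131039455563733/21668239921692672.

First insight: t_0 being 1/9, the ratio is unreduced: k^2 + 1 divides both sides (C = 1/9, x = -5/3).
Term ratio: r(k) = (-5/3) * (k-7) / [(k-6/5) (k+6) (k+1)] - rational; roots negated = parameters, x = (-5/3), C = 1/9.


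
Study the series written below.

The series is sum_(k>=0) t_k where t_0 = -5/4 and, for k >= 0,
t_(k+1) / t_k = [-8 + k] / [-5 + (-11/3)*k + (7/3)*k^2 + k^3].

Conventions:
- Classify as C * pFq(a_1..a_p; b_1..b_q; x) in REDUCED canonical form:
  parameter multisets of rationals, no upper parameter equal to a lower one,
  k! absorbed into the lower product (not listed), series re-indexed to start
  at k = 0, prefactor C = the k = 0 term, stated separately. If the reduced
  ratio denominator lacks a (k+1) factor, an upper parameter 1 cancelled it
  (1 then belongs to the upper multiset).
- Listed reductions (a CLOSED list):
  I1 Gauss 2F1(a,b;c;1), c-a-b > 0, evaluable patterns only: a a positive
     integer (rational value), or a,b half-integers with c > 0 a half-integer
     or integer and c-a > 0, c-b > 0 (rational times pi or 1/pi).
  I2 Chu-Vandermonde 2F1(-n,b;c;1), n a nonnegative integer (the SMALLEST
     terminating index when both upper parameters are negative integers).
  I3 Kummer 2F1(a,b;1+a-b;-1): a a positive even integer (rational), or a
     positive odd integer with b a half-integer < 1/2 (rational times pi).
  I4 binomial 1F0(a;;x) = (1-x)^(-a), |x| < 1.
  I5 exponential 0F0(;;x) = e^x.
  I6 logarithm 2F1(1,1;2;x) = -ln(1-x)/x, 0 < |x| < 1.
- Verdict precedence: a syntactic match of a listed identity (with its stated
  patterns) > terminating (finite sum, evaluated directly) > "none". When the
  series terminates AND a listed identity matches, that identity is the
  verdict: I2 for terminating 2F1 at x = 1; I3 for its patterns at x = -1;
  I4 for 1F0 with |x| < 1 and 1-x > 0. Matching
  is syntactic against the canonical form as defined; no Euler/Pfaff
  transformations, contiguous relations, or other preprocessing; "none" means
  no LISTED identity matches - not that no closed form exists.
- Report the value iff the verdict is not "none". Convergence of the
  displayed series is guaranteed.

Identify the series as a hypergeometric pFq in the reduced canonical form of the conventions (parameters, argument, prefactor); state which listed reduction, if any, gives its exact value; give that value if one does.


The tell: from the first term -5/4: factor the ratio over Q (prefactor -5/4): negated roots = parameters.
Adjacent-term ratio: r(k) = 1 * (k-8) / [(k-5/3) (k+3) (k+1)] - rational in k, leading ratio 1; with t_0 = -5/4, classification follows.

With C = -5/4: the canonical form is 1F2(-8; -5/3, 3; 1). Verdict: terminating. (-8)_k vanishes past k = 8, leaving a 9-term sum, computed directly. Its exact value is -33329610961/10436608000.


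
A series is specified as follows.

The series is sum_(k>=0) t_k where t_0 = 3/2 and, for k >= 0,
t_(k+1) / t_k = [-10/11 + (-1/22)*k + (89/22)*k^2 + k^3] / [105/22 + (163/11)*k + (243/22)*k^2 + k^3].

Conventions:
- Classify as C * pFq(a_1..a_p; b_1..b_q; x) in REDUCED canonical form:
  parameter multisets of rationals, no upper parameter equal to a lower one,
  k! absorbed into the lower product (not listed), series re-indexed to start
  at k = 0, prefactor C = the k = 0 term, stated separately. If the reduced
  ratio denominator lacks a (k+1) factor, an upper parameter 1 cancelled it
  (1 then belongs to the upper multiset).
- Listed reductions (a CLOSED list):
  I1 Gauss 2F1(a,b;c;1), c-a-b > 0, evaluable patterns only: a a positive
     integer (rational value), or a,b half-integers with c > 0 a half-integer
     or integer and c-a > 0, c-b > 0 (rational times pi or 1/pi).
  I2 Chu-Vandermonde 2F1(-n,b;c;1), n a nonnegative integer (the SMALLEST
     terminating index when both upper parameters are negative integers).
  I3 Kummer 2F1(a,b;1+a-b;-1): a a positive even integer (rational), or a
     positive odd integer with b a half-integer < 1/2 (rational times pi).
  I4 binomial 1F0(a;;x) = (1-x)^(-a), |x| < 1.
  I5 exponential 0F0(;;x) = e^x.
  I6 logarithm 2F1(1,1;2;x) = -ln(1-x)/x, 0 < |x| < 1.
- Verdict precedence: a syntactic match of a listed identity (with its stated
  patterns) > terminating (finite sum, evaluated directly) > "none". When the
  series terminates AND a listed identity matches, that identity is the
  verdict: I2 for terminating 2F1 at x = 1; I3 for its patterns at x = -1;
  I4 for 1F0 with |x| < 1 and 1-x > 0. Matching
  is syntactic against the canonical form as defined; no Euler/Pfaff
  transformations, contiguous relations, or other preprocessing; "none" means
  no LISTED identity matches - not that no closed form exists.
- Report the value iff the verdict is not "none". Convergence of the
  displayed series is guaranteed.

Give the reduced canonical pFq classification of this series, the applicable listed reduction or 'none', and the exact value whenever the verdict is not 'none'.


At argument 1: a 2F1 with upper {-5/11, 4}, lower {105/11}, scaled by C = 3/2. Verdict at x = 1: the Gauss summation I1 matches (x = 1: the Gamma ratio telescopes since c-a-b = 6 > 0 and a = 4 in Z>0). Its exact value is 237961/204974.

Structural cue: from the first term 3/2: the expanded ratio factors over Q; prefactor 3/2, roots give parameters.
Term ratio: r(k) = 1 * (k-5/11) (k+4) / [(k+105/11) (k+1)] - poly over poly, x = 1 from leading terms; C = 3/2 at k = 0.


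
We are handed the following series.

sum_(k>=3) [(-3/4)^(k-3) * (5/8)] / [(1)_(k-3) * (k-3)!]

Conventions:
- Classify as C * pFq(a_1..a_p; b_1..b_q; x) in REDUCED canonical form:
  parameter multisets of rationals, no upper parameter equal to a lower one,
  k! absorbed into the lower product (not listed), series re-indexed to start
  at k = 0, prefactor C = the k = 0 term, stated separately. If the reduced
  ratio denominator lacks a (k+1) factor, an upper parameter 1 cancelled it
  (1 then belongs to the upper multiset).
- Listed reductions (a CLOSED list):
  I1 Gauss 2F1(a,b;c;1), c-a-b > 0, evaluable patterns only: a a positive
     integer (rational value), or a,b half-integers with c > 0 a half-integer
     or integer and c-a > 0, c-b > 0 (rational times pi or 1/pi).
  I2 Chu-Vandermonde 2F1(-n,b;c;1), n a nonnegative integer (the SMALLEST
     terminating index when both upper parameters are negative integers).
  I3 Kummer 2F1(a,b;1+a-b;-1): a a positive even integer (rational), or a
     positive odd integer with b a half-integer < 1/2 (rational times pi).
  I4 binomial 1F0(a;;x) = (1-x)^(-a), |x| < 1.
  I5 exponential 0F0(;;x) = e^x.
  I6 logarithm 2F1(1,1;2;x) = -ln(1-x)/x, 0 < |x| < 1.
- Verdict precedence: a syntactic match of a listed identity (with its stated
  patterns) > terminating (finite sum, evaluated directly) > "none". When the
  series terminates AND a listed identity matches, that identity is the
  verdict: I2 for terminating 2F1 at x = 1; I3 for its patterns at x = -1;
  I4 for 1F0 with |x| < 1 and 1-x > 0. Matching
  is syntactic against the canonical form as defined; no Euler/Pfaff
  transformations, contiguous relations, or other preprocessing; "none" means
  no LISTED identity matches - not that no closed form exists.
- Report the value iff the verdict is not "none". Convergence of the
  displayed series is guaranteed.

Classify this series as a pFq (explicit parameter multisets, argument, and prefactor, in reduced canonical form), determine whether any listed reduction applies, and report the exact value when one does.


x = -3/4 here; the reduced form reads 0F1, upper {-}, lower {1}, C = 5/8. Verdict: none. A 0F1 with upper {-} fits none of I1-I6 at x = -3/4; the sum runs forever.

The tell: t_0 = 5/8 here, and the denominator's factorial ratio (C = 5/8, x = -3/4) is a lower Pochhammer.
Term ratio: r(k) = (-3/4) * 1 / [(k+1) (k+1)] - rational; roots negated = parameters, x = (-3/4), C = 5/8.


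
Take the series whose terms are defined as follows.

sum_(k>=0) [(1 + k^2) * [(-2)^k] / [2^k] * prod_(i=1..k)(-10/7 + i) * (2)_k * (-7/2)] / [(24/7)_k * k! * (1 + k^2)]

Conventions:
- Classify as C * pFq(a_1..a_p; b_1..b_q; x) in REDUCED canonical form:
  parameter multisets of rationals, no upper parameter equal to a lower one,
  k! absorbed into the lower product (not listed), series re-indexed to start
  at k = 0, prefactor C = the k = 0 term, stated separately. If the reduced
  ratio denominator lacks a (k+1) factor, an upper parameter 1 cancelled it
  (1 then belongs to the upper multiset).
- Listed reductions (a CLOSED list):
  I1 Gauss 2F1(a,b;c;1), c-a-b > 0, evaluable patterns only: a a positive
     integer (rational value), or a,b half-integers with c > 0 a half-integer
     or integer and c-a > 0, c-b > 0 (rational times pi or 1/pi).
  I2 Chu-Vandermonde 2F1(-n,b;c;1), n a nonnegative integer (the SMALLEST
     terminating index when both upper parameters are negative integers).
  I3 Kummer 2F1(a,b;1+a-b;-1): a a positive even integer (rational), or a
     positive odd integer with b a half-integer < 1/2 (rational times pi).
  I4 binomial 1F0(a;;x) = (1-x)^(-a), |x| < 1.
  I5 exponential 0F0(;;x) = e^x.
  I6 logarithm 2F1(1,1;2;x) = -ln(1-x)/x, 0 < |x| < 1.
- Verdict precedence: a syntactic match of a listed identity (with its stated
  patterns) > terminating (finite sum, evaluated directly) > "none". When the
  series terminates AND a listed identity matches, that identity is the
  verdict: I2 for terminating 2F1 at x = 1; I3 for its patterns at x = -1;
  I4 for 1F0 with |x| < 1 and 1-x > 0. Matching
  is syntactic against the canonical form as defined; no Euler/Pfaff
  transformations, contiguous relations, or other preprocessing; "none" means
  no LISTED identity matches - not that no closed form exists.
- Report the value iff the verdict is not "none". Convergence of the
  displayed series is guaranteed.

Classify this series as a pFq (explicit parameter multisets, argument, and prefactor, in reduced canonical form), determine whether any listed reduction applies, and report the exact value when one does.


Classification (C = -7/2): 2F1 with upper {-3/7, 2}, lower {24/7}, argument x = -1. Verdict (x = -1): Kummer's theorem (I3) applies (x = -1; c = 24/7 equals 1+a-b for upper {-3/7, 2}: listed pattern). Value: -17/4.

Key step: x = (-1) and the two k-th powers (prefactor -7/2) combine into one argument.
Step ratio: r(k) = (-1) * (k-3/7) (k+2) / [(k+24/7) (k+1)] - poly over poly, x = (-1) from leading terms; C = -7/2 at k = 0.


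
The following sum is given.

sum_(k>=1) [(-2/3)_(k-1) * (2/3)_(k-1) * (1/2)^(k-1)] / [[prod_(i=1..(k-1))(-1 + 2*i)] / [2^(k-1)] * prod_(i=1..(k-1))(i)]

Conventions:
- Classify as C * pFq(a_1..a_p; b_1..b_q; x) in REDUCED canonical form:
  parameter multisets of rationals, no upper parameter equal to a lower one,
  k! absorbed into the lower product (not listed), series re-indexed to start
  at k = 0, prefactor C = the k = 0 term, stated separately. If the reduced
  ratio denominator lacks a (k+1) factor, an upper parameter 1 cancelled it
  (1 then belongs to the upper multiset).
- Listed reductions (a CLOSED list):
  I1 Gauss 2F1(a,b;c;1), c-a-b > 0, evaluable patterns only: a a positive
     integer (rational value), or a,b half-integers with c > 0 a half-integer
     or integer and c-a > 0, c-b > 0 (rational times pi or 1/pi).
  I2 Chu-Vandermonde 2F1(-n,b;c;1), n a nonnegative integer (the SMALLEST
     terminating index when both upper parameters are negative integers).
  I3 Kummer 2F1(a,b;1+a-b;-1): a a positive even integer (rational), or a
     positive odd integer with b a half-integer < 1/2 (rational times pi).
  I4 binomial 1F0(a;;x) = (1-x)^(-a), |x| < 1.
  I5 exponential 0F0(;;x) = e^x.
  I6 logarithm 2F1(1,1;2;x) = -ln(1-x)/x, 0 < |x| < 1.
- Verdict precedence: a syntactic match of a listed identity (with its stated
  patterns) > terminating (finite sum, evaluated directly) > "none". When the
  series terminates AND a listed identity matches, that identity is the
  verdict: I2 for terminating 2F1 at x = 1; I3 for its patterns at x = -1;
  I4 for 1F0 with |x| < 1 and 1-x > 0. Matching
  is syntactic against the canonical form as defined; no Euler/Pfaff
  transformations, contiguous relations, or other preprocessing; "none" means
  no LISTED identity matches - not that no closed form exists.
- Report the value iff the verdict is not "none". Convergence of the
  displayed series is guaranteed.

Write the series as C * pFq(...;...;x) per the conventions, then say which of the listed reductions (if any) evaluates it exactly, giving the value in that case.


Classification (C = 1): 2F1 with upper {-2/3, 2/3}, lower {1/2}, argument x = 1/2. Verdict: no listed reduction: x = 1/2 and upper {-2/3, 2/3} fail every I1-I6 pattern.

First insight: with t_0 = 1, the lower odd product (C = 1) is 2^k (1/2)_k.
Consecutive-term ratio: r(k) = (1/2) * (k-2/3) (k+2/3) / [(k+1/2) (k+1)] - poly over poly, x = (1/2) from leading terms; C = 1 at k = 0.


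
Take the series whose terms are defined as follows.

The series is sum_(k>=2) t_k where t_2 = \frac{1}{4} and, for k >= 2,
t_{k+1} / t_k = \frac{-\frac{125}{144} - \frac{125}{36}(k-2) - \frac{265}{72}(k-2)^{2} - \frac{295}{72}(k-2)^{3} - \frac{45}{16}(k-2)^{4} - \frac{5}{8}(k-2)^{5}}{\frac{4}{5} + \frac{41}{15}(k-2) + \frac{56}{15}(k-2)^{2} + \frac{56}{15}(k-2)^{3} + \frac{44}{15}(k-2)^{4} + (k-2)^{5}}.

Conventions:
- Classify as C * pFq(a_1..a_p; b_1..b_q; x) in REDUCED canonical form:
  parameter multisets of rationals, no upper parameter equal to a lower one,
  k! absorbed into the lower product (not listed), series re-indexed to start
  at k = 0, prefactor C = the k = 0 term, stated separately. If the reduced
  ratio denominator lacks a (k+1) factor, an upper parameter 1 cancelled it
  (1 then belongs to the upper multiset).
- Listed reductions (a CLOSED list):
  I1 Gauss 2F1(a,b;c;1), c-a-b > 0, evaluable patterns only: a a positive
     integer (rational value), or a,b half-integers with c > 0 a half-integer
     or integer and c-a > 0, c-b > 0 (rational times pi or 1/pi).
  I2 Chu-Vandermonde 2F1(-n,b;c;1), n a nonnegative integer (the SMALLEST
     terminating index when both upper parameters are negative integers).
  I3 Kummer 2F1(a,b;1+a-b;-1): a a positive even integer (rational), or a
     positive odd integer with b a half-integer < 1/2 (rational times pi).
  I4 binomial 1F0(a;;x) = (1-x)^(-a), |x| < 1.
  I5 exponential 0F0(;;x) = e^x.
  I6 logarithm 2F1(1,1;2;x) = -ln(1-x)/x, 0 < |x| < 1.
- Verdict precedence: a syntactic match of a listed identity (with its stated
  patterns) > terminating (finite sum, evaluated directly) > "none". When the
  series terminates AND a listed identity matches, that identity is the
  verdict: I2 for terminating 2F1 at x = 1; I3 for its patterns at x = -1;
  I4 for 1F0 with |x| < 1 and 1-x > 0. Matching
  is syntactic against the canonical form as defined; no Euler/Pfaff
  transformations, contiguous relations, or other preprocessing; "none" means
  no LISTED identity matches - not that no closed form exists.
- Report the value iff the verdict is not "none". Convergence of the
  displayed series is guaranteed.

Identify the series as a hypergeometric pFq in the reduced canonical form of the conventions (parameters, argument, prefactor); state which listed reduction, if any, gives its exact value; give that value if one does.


The series (x = -\frac{5}{8}) is 3F2: upper {\frac{1}{3}, \frac{5}{3}, \frac{5}{2}}, lower {\frac{3}{5}, \frac{4}{3}}, prefactor \frac{1}{4}. Verdict: none. Every listed pattern misses the 3F2 form at -\frac{5}{8}, upper {\frac{1}{3}, \frac{5}{3}, \frac{5}{2}}.

Key step: t_0 being \frac{1}{4}, the expanded ratio factors over Q; C = 1/4, roots give parameters.
Ratio: r(k) = -\frac{5}{8} * (k+\frac{1}{3}) (k+\frac{5}{3}) (k+\frac{5}{2}) / [(k+\frac{3}{5}) (k+\frac{4}{3}) (k+1)] - poly over poly, x = -\frac{5}{8} from leading terms; C = \frac{1}{4} at k = 0.


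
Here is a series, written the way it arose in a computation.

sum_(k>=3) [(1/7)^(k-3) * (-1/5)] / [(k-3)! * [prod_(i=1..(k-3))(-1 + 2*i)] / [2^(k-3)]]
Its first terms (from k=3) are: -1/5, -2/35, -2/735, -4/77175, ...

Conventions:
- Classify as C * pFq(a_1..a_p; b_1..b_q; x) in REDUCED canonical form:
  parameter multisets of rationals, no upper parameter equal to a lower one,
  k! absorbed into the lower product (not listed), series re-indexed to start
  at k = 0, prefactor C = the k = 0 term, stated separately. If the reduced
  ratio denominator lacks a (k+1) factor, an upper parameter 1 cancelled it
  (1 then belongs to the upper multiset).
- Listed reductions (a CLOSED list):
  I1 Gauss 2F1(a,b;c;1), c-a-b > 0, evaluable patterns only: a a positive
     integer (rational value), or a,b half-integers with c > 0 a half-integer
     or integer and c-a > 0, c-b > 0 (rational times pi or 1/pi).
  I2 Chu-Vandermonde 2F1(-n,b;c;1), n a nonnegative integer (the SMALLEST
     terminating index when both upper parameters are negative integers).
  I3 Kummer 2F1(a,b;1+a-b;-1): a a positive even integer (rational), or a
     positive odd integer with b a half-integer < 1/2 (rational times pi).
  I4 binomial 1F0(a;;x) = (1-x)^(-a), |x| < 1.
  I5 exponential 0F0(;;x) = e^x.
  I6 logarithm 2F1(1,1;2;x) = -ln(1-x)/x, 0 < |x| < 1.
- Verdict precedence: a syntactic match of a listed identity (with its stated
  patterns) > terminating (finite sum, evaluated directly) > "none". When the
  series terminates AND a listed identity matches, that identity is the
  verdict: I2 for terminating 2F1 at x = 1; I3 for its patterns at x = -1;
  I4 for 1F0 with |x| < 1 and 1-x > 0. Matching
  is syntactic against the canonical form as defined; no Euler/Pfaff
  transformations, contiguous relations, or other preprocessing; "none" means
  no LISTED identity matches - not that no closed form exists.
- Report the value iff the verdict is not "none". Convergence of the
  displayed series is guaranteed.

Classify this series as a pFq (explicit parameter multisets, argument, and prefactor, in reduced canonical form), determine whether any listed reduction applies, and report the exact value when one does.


The series (x = 1/7) is 0F1: upper {-}, lower {1/2}, prefactor -1/5. Verdict: none here - no I1-I6 shape fits x = 1/7 with lower {1/2}.

Key step: with t_0 = -1/5, the lower odd product (prefactor -1/5) is 2^k (1/2)_k.
Term ratio: r(k) = (1/7) * 1 / [(k+1/2) (k+1)] - rational; roots negated = parameters, x = (1/7), C = -1/5.


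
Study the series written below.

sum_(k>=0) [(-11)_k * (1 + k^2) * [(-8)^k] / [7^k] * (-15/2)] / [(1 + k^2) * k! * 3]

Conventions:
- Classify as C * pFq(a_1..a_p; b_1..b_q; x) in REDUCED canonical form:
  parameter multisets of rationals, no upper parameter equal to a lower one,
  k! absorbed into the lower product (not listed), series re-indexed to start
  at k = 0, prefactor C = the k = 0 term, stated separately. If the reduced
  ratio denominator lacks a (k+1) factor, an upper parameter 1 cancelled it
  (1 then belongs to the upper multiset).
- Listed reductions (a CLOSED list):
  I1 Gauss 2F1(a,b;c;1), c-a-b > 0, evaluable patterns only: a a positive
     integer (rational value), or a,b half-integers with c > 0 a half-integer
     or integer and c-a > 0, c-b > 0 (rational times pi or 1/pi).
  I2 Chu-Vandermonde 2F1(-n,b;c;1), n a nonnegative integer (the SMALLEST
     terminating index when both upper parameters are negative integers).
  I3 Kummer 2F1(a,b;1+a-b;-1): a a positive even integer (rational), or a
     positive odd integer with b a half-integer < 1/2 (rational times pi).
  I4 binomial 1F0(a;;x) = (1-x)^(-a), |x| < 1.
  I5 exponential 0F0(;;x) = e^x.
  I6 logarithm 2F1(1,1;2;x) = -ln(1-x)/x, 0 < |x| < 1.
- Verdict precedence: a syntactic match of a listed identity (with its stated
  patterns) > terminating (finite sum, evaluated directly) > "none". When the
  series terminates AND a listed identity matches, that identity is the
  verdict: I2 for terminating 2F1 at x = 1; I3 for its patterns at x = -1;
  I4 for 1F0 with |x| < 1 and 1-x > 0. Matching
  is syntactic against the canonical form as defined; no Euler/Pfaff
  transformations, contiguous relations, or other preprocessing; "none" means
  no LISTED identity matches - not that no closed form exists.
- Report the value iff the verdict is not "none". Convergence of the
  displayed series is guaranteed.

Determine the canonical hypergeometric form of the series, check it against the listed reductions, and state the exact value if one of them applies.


Canonical form: C = -5/2 times 1F0 with upper {-11}, lower {-}, x = -8/7. Verdict: terminating - upper -11 stops the sum at k = 11; the 12 terms are added exactly. Sum: -43248779296875/3954653486.

Key observation: from the first term -5/2: the two geometric factors (prefactor -5/2) combine into one argument.
Step ratio: r(k) = (-8/7) * (k-11) / [(k+1)] - poly over poly, x = (-8/7) from leading terms; C = -5/2 at k = 0.


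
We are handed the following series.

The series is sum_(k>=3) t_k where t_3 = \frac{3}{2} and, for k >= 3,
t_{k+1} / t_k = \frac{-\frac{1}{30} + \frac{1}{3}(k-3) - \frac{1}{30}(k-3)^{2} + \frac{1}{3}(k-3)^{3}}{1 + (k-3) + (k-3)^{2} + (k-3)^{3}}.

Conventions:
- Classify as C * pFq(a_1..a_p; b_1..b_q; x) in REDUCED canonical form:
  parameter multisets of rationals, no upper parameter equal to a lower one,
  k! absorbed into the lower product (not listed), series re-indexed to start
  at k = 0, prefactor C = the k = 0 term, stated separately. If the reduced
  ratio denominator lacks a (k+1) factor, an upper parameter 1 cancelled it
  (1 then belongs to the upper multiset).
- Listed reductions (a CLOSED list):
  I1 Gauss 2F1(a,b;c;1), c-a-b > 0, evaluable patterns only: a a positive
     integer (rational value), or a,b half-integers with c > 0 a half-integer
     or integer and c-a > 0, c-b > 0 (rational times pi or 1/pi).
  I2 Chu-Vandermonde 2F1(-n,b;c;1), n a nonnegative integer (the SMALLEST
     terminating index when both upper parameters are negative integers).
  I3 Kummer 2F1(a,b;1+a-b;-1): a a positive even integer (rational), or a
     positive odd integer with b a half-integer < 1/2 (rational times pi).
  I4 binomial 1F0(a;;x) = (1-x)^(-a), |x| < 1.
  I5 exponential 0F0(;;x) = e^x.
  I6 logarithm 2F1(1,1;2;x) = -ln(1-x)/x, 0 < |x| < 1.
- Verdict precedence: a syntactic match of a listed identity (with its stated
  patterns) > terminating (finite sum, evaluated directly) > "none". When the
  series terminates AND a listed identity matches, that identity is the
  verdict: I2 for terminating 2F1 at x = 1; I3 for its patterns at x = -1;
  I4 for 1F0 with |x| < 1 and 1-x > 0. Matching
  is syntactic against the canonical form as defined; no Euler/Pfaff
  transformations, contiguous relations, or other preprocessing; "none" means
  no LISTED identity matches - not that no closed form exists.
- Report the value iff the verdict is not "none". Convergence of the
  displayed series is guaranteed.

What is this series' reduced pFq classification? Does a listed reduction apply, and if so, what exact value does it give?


At argument \frac{1}{3}: a 1F0 with upper {-\frac{1}{10}}, lower {-}, scaled by C = \frac{3}{2}. Verdict (x = \frac{1}{3}): the I4 binomial reduction applies (the 1F0 binomial series: exponent 1/10, x = \frac{1}{3}). Hence: \frac{3}{2} \cdot \left(\frac{2}{3}\right)^{\frac{1}{10}}.

First insight: with t_0 = \frac{3}{2}, the ratio is unreduced: k^2 + 1 divides both sides (C = 3/2, x = 1/3).
Adjacent-term ratio: r(k) = \frac{1}{3} * (k-\frac{1}{10}) / [(k+1)] - rational; roots negated = parameters, x = \frac{1}{3}, C = \frac{3}{2}.


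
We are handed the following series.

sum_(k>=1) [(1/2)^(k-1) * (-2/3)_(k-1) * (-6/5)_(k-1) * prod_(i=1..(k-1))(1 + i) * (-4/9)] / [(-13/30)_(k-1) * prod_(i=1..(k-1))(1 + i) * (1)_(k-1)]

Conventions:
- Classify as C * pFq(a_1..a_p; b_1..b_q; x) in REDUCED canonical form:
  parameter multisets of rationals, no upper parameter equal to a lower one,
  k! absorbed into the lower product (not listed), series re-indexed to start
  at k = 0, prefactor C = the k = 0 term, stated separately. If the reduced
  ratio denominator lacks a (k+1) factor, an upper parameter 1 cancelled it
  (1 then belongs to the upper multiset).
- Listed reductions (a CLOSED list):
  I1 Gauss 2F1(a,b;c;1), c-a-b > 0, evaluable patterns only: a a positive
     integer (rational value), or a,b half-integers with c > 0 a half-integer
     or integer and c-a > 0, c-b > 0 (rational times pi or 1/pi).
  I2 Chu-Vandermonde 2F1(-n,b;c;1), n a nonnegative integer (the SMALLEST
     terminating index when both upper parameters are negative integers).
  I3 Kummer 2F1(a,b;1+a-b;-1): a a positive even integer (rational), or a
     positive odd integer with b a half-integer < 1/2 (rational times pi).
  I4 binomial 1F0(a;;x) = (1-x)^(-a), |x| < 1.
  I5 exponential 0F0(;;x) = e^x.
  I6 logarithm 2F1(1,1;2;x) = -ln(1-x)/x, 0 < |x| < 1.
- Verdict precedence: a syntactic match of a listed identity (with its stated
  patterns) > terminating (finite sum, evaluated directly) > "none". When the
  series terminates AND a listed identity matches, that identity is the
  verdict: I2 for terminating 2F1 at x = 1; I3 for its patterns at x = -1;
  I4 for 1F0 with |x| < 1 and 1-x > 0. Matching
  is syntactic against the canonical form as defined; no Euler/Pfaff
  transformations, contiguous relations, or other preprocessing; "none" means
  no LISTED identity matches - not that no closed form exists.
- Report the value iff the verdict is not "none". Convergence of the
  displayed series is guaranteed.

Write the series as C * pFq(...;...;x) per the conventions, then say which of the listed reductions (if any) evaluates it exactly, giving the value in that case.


Key observation: x = (1/2) and the parameter 2 appears in both the upper and lower lists and cancels.
Consecutive-term ratio: r(k) = (1/2) * (k-6/5) (k-2/3) / [(k-13/30) (k+1)] - rational; roots negated = parameters, x = (1/2), C = -4/9.

Classification (C = -4/9): 2F1 with upper {-6/5, -2/3}, lower {-13/30}, argument x = 1/2. Verdict: no listed reduction: x = 1/2 and upper {-6/5, -2/3} fail every I1-I6 pattern.


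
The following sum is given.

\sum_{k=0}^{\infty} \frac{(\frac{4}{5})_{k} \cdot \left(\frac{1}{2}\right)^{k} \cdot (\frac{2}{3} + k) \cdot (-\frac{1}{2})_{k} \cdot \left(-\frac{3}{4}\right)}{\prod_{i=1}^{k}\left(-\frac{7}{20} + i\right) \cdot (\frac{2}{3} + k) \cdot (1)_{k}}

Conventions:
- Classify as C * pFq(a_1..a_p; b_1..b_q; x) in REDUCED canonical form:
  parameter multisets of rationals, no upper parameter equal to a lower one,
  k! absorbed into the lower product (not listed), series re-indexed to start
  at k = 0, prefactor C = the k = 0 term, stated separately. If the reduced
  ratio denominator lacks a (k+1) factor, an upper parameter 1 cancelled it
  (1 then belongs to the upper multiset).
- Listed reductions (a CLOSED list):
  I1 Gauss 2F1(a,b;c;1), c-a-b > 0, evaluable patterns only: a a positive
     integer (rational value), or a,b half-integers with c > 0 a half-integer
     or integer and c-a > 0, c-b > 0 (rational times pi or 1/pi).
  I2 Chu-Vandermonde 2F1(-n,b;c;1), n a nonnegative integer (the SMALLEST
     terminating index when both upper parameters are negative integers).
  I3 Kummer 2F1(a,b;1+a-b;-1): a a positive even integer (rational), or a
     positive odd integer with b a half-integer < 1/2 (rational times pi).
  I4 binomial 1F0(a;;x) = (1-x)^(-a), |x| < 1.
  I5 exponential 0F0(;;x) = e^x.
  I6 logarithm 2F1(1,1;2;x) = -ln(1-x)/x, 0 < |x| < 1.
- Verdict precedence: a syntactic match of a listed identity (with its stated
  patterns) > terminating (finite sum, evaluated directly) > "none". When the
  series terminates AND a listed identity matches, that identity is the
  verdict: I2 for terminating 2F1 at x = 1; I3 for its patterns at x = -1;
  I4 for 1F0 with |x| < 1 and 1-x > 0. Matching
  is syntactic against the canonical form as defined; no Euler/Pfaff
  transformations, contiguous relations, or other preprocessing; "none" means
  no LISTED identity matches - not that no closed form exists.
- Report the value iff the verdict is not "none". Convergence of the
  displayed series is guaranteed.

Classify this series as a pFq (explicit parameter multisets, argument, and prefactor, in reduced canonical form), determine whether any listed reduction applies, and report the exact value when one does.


Canonical form: C = -\frac{3}{4} times 2F1 with upper {-\frac{1}{2}, \frac{4}{5}}, lower {\frac{13}{20}}, x = \frac{1}{2}. Verdict: none - at argument \frac{1}{2} the multisets {-\frac{1}{2}, \frac{4}{5}} ; {\frac{13}{20}} match no listed identity.

Structural cue: t_0 being -\frac{3}{4}, (1)_k (C = -3/4) is k! itself.
Consecutive-term ratio: r(k) = \frac{1}{2} * (k-\frac{1}{2}) (k+\frac{4}{5}) / [(k+\frac{13}{20}) (k+1)] - rational; roots negated = parameters, x = \frac{1}{2}, C = -\frac{3}{4}.


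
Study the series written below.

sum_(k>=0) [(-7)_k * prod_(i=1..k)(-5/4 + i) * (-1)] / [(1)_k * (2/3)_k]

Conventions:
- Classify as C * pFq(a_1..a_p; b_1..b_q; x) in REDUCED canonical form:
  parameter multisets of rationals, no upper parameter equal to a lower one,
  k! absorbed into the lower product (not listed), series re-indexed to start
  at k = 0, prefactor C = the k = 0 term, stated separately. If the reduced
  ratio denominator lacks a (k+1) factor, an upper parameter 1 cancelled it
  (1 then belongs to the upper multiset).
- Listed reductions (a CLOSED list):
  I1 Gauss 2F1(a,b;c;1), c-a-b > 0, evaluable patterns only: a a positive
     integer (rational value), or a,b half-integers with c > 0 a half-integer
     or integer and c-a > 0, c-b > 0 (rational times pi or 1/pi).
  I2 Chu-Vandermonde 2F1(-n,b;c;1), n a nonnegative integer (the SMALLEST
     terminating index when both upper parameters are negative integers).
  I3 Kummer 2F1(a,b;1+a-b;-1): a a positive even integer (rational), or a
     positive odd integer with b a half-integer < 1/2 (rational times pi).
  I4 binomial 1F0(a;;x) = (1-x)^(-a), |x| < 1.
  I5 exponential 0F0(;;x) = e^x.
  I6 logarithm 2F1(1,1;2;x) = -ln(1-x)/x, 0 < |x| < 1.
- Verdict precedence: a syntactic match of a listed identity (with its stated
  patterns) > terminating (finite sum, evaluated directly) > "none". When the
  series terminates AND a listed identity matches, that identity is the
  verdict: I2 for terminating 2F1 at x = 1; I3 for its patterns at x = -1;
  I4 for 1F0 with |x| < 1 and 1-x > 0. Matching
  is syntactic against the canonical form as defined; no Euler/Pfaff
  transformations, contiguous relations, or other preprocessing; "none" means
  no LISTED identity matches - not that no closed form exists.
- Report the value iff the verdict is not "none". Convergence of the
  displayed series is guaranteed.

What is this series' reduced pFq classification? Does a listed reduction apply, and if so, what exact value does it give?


x = 1 here; the reduced form reads 2F1, upper {-7, -1/4}, lower {2/3}, C = -1. Verdict: Chu-Vandermonde (I2) matches (terminating 2F1 at x = 1 with n = 7, b = -1/4, c = 2/3). Its exact value is -375849647/178257920.

Structural cue: from the first term -1: the running product (prefactor -1) telescopes to a rising factorial.
Consecutive-term ratio: r(k) = 1 * (k-7) (k-1/4) / [(k+2/3) (k+1)] - poly over poly, x = 1 from leading terms; C = -1 at k = 0.


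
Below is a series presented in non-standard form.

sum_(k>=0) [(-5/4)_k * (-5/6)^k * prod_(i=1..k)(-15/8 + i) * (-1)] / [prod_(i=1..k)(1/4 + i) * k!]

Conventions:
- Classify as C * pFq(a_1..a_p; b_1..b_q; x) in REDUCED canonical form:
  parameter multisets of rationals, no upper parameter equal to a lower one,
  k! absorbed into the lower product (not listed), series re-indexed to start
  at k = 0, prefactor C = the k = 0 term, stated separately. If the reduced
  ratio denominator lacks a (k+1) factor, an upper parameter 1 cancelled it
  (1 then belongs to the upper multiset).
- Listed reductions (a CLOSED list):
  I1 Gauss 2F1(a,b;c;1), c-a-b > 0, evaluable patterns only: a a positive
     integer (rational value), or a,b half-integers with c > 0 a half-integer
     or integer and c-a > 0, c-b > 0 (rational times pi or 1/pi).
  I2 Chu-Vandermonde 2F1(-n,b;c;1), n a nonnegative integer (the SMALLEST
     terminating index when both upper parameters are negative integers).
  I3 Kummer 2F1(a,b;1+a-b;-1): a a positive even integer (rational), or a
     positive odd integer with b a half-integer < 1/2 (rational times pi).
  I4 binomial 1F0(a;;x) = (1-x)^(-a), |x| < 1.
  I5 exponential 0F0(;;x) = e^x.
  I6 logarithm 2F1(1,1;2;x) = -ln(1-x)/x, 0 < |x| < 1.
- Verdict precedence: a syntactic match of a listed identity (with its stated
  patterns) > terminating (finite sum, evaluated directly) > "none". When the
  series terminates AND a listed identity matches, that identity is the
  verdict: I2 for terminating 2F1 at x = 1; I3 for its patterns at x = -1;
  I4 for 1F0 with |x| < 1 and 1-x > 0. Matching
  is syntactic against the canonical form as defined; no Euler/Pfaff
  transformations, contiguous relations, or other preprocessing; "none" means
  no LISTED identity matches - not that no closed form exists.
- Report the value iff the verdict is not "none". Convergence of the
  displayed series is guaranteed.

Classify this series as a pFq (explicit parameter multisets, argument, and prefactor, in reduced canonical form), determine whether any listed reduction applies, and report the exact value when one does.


With C = -1: the canonical form is 2F1(-5/4, -7/8; 5/4; -5/6). Verdict: none - at argument -5/6 the multisets {-5/4, -7/8} ; {5/4} match no listed identity.

Key step: from the first term -1: the running product (C = -1) telescopes to a rising factorial.
Consecutive-term ratio: r(k) = (-5/6) * (k-5/4) (k-7/8) / [(k+5/4) (k+1)] ; factor over Q: parameters, x = (-5/6), and C = -1.
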